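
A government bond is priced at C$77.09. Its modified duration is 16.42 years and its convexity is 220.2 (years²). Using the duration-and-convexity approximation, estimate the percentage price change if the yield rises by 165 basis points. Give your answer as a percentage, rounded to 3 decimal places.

Duration effect: -D_mod·Δy = -16.42 × (+0.0165) = -0.270930
Convexity effect: ½·C·(Δy)² = 0.5 × 220.2 × (0.0165)² = +0.029974725
ΔP/P ≈ -0.270930 + 0.029974725 = -0.240955275
= -24.0955275%.

-24.096%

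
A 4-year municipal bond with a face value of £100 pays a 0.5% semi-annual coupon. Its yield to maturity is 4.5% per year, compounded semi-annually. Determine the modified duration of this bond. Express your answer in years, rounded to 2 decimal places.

Periodic yield y = 0.0225. First find Macaulay duration:
  t   CF        PV=CF/(1+0.0225)^t    t·PV
  1         0.25         0.2445         0.2445
  2         0.25         0.2391         0.4782
  3         0.25         0.2339         0.7016
  4         0.25         0.2287         0.9148
  5         0.25         0.2237         1.1184
  6         0.25         0.2188         1.3125
  7         0.25         0.2139         1.4976
  8       100.25        83.9031       671.2246
  Σ                     85.5056       677.4922
P = 85.5056; Macaulay duration = 677.4922 / 85.5056 = 7.92336 half-year periods = 3.96168 years.
Modified duration = D_Mac / (1 + y) = 3.96168 / 1.0225 = 3.87451 years.

3.87 years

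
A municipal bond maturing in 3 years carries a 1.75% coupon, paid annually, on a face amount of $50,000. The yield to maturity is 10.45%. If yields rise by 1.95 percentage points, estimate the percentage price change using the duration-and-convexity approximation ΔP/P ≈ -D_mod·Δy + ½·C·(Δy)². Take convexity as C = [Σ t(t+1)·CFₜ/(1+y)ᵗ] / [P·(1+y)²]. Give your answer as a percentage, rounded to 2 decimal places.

-5.01%

With y = 0.1045:
  t   CF        PV=CF/(1+0.1045)^t    t·PV        t(t+1)·PV
  1       875.00       792.2137       792.2137       1,584.4273
  2       875.00       717.2600     1,434.5200       4,303.5600
  3    50,875.00    37,757.8504   113,273.5512     453,094.2050
  Σ                 39,267.3241   115,500.2849     458,982.1923
P = 39,267.3241; D_Mac = 2.94138 yrs; D_mod = 2.66309 yrs; C = 9.58149.
Duration effect: -2.66309 × (+0.0195) = -0.051930
Convexity effect: 0.5 × 9.58149 × (0.0195)² = +0.0018217
ΔP/P ≈ -0.051930 + 0.0018217 = -0.050109 = -5.0109%.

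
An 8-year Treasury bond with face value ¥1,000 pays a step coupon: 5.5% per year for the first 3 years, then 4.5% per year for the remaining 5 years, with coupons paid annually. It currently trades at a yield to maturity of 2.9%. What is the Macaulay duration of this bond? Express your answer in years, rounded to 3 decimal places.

Periodic yield y = 0.029. Discount each cash flow and weight by its year:
  t   CF        PV=CF/(1+0.029)^t    t·PV
  1        55.00        53.4500        53.4500
  2        55.00        51.9436       103.8872
  3        55.00        50.4797       151.4390
  4        45.00        40.1376       160.5503
  5        45.00        39.0064       195.0319
  6        45.00        37.9071       227.4424
  7        45.00        36.8388       257.8713
  8     1,045.00       831.3680     6,650.9438
  Σ                  1,141.1310     7,800.6158
Price P = Σ PV = 1,141.1310.
Macaulay duration = Σ(t·PV) / P = 7,800.6158 / 1,141.1310 = 6.83586 years.

6.836 years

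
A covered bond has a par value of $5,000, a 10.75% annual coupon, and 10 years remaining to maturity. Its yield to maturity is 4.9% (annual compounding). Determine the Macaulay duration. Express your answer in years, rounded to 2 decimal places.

7.19 years

Periodic yield y = 0.049. Discount each cash flow and weight by its year:
  t   CF        PV=CF/(1+0.049)^t    t·PV
  1       537.50       512.3928       512.3928
  2       537.50       488.4583       976.9166
  3       537.50       465.6418     1,396.9255
  4       537.50       443.8912     1,775.5647
  5       537.50       423.1565     2,115.7826
  6       537.50       403.3904     2,420.3423
  7       537.50       384.5476     2,691.8329
  8       537.50       366.5849     2,932.6791
  9       537.50       349.4613     3,145.1516
  10    5,537.50     3,432.0915    34,320.9150
  Σ                  7,269.6162    52,288.5030
Price P = Σ PV = 7,269.6162.
Macaulay duration = Σ(t·PV) / P = 52,288.5030 / 7,269.6162 = 7.19275 years.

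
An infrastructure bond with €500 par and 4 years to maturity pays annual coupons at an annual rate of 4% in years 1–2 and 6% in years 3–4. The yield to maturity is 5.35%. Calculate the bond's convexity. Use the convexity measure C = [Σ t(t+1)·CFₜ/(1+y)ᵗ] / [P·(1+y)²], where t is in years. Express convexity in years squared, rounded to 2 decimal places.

With y = 0.0535:
  t   CF        PV=CF/(1+0.0535)^t    t·PV        t(t+1)·PV
  1        20.00        18.9843        18.9843          37.9687
  2        20.00        18.0203        36.0405         108.1215
  3        30.00        25.6577        76.9731         307.8923
  4       530.00       430.2667     1,721.0667       8,605.3335
  Σ                    492.9290     1,853.0646       9,059.3160
P = 492.9290.
Convexity = Σ t(t+1)·PV / [P·(1+y)²] = 9,059.3160 / (492.9290 × 1.109862) = 16.55930.

16.56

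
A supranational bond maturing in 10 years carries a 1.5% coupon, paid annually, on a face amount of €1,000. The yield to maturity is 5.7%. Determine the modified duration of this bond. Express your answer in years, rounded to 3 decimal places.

8.696 years

Periodic yield y = 0.057. First find Macaulay duration:
  t   CF        PV=CF/(1+0.057)^t    t·PV
  1        15.00        14.1911        14.1911
  2        15.00        13.4258        26.8517
  3        15.00        12.7018        38.1055
  4        15.00        12.0169        48.0675
  5        15.00        11.3688        56.8442
  6        15.00        10.7558        64.5346
  7        15.00        10.1757        71.2302
  8        15.00         9.6270        77.0161
  9        15.00         9.1079        81.9707
  10    1,015.00       583.0639     5,830.6392
  Σ                    686.4348     6,309.4508
P = 686.4348; Macaulay duration = 6,309.4508 / 686.4348 = 9.19162 years.
Modified duration = D_Mac / (1 + y) = 9.19162 / 1.057 = 8.69596 years.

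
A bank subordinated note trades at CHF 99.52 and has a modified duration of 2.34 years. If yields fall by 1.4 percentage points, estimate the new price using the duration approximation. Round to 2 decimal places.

Duration approximation: ΔP/P ≈ -D_mod · Δy = -2.34 × (-0.014) = +0.032760.
New price ≈ 99.52 × (1 + 0.032760) = 102.7802752.

CHF 102.78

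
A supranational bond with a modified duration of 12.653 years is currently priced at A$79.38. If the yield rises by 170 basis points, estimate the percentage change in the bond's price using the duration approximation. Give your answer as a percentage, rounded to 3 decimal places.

-21.510%

Duration approximation: ΔP/P ≈ -D_mod · Δy = -12.653 × (+0.017) = -0.215101.
As a percentage: -21.5101%.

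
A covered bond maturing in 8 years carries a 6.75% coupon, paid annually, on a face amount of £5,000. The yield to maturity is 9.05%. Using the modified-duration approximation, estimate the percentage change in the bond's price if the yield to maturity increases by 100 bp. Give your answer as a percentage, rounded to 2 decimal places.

Periodic yield y = 0.0905. Modified duration first:
  t   CF        PV=CF/(1+0.0905)^t    t·PV
  1       337.50       309.4911       309.4911
  2       337.50       283.8066       567.6131
  3       337.50       260.2536       780.7608
  4       337.50       238.6553       954.6212
  5       337.50       218.8494     1,094.2472
  6       337.50       200.6872     1,204.1234
  7       337.50       184.0323     1,288.2262
  8     5,337.50     2,668.9014    21,351.2112
  Σ                  4,364.6769    27,550.2942
P = 4,364.6769; D_Mac = 6.31210 yrs; D_mod = 6.31210/(1+0.0905) = 5.78827 yrs.
ΔP/P ≈ -D_mod · Δy = -5.78827 × (+0.01) = -0.057883 = -5.7883%.

-5.79%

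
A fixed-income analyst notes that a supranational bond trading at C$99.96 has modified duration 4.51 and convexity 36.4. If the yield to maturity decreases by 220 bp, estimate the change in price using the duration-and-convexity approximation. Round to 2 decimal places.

+C$10.80

Duration effect: -D_mod·Δy = -4.51 × (-0.022) = +0.099220
Convexity effect: ½·C·(Δy)² = 0.5 × 36.4 × (-0.022)² = +0.0088088
ΔP/P ≈ +0.099220 + 0.0088088 = +0.1080288
ΔP ≈ 99.96 × (+0.1080288) = +10.798558848.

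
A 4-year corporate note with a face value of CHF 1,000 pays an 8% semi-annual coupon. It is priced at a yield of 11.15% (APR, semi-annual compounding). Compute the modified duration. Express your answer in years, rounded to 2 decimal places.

3.29 years

Periodic yield y = 0.05575. First find Macaulay duration:
  t   CF        PV=CF/(1+0.05575)^t    t·PV
  1        40.00        37.8878        37.8878
  2        40.00        35.8871        71.7741
  3        40.00        33.9920       101.9760
  4        40.00        32.1970       128.7881
  5        40.00        30.4968       152.4841
  6        40.00        28.8864       173.3184
  7        40.00        27.3610       191.5272
  8     1,040.00       673.8211     5,390.5690
  Σ                    900.5292     6,248.3246
P = 900.5292; Macaulay duration = 6,248.3246 / 900.5292 = 6.93850 half-year periods = 3.46925 years.
Modified duration = D_Mac / (1 + y) = 3.46925 / 1.05575 = 3.28605 years.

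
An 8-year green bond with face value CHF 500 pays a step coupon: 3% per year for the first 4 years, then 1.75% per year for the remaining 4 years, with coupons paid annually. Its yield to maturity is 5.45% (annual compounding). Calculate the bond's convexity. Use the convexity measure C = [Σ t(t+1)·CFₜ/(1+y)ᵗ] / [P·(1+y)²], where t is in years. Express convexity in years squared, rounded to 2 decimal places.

With y = 0.0545:
  t   CF        PV=CF/(1+0.0545)^t    t·PV        t(t+1)·PV
  1        15.00        14.2248        14.2248          28.4495
  2        15.00        13.4896        26.9791          80.9374
  3        15.00        12.7924        38.3772         153.5086
  4        15.00        12.1312        48.5249         242.6246
  5         8.75         6.7108        33.5541         201.3244
  6         8.75         6.3640        38.1839         267.2870
  7         8.75         6.0351        42.2455         337.9636
  8       508.75       332.7605     2,662.0839      23,958.7550
  Σ                    404.5083     2,904.1732      25,270.8502
P = 404.5083.
Convexity = Σ t(t+1)·PV / [P·(1+y)²] = 25,270.8502 / (404.5083 × 1.111970) = 56.18227.

56.18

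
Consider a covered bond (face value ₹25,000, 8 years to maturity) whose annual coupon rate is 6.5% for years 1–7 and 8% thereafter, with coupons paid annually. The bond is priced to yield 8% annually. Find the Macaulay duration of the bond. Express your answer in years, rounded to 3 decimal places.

6.419 years

Periodic yield y = 0.08. Discount each cash flow and weight by its year:
  t   CF        PV=CF/(1+0.08)^t    t·PV
  1     1,625.00     1,504.6296     1,504.6296
  2     1,625.00     1,393.1756     2,786.3512
  3     1,625.00     1,289.9774     3,869.9322
  4     1,625.00     1,194.4235     4,777.6940
  5     1,625.00     1,105.9477     5,529.7385
  6     1,625.00     1,024.0256     6,144.1539
  7     1,625.00       948.1719     6,637.2032
  8    27,000.00    14,587.2599   116,698.0791
  Σ                 23,047.6112   147,947.7817
Price P = Σ PV = 23,047.6112.
Macaulay duration = Σ(t·PV) / P = 147,947.7817 / 23,047.6112 = 6.41922 years.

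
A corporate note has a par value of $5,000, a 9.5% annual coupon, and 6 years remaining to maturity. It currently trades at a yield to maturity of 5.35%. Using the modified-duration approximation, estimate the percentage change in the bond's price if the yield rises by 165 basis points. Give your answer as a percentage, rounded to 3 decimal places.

Periodic yield y = 0.0535. Modified duration first:
  t   CF        PV=CF/(1+0.0535)^t    t·PV
  1       475.00       450.8780       450.8780
  2       475.00       427.9810       855.9621
  3       475.00       406.2468     1,218.7405
  4       475.00       385.6164     1,542.4654
  5       475.00       366.0336     1,830.1678
  6     5,475.00     4,004.7636    24,028.5815
  Σ                  6,041.5194    29,926.7954
P = 6,041.5194; D_Mac = 4.95352 yrs; D_mod = 4.95352/(1+0.0535) = 4.70197 yrs.
ΔP/P ≈ -D_mod · Δy = -4.70197 × (+0.0165) = -0.077582 = -7.7582%.

-7.758%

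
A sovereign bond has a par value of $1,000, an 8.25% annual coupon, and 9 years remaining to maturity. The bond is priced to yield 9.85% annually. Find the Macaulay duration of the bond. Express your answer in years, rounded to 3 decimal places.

Periodic yield y = 0.0985. Discount each cash flow and weight by its year:
  t   CF        PV=CF/(1+0.0985)^t    t·PV
  1        82.50        75.1024        75.1024
  2        82.50        68.3681       136.7363
  3        82.50        62.2377       186.7132
  4        82.50        56.6570       226.6281
  5        82.50        51.5767       257.8836
  6        82.50        46.9519       281.7117
  7        82.50        42.7419       299.1931
  8        82.50        38.9093       311.2744
  9     1,082.50       464.7585     4,182.8266
  Σ                    907.3037     5,958.0693
Price P = Σ PV = 907.3037.
Macaulay duration = Σ(t·PV) / P = 5,958.0693 / 907.3037 = 6.56679 years.

6.567 years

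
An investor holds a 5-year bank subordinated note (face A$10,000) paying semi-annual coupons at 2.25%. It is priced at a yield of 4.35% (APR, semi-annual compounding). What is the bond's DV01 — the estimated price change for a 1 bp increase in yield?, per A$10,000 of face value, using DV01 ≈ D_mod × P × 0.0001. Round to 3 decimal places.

Periodic yield y = 0.02175.
  t   CF        PV=CF/(1+0.02175)^t    t·PV
  1       112.50       110.1052       110.1052
  2       112.50       107.7614       215.5228
  3       112.50       105.4675       316.4025
  4       112.50       103.2224       412.8896
  5       112.50       101.0251       505.1255
  6       112.50        98.8746       593.2475
  7       112.50        96.7698       677.3888
  8       112.50        94.7099       757.6792
  9       112.50        92.6938       834.2442
  10   10,112.50     8,154.7767    81,547.7665
  Σ                  9,065.4064    85,970.3718
P = 9,065.4064; D_Mac = 9.48334 half-year periods = 4.74167 yrs; D_mod = 4.64074 yrs.
DV01 ≈ 4.64074 × 9,065.4064 × 0.0001 = 4.207016.

A$4.207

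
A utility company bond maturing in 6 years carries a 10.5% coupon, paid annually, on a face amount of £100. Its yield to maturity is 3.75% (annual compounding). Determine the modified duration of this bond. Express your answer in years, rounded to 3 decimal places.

Periodic yield y = 0.0375. First find Macaulay duration:
  t   CF        PV=CF/(1+0.0375)^t    t·PV
  1        10.50        10.1205        10.1205
  2        10.50         9.7547        19.5094
  3        10.50         9.4021        28.2063
  4        10.50         9.0623        36.2491
  5        10.50         8.7347        43.6736
  6       110.50        88.6000       531.5999
  Σ                    135.6742       669.3587
P = 135.6742; Macaulay duration = 669.3587 / 135.6742 = 4.93357 years.
Modified duration = D_Mac / (1 + y) = 4.93357 / 1.0375 = 4.75525 years.

4.755 years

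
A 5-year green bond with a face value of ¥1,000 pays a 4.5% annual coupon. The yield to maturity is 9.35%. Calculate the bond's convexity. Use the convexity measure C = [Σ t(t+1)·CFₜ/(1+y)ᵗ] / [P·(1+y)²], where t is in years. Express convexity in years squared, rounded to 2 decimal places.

With y = 0.0935:
  t   CF        PV=CF/(1+0.0935)^t    t·PV        t(t+1)·PV
  1        45.00        41.1523        41.1523          82.3045
  2        45.00        37.6335        75.2671         225.8012
  3        45.00        34.4157       103.2470         412.9880
  4        45.00        31.4729       125.8918         629.4589
  5     1,045.00       668.3783     3,341.8916      20,051.3496
  Σ                    813.0527     3,687.4497      21,401.9021
P = 813.0527.
Convexity = Σ t(t+1)·PV / [P·(1+y)²] = 21,401.9021 / (813.0527 × 1.195742) = 22.01385.

22.01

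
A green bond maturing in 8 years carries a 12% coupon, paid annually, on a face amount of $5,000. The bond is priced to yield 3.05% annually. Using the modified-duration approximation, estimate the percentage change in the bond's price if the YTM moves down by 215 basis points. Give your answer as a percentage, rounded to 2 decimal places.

+12.75%

Periodic yield y = 0.0305. Modified duration first:
  t   CF        PV=CF/(1+0.0305)^t    t·PV
  1       600.00       582.2416       582.2416
  2       600.00       565.0089     1,130.0177
  3       600.00       548.2861     1,644.8584
  4       600.00       532.0584     2,128.2334
  5       600.00       516.3109     2,581.5544
  6       600.00       501.0295     3,006.1768
  7       600.00       486.2004     3,403.4025
  8     5,600.00     4,403.5614    35,228.4914
  Σ                  8,134.6971    49,704.9762
P = 8,134.6971; D_Mac = 6.11024 yrs; D_mod = 6.11024/(1+0.0305) = 5.92940 yrs.
ΔP/P ≈ -D_mod · Δy = -5.92940 × (-0.0215) = +0.127482 = +12.7482%.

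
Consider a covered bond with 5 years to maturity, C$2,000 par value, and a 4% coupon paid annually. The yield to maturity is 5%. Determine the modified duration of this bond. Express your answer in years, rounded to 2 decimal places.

Periodic yield y = 0.05. First find Macaulay duration:
  t   CF        PV=CF/(1+0.05)^t    t·PV
  1        80.00        76.1905        76.1905
  2        80.00        72.5624       145.1247
  3        80.00        69.1070       207.3210
  4        80.00        65.8162       263.2648
  5     2,080.00     1,629.7344     8,148.6721
  Σ                  1,913.4105     8,840.5731
P = 1,913.4105; Macaulay duration = 8,840.5731 / 1,913.4105 = 4.62032 years.
Modified duration = D_Mac / (1 + y) = 4.62032 / 1.05 = 4.40031 years.

4.40 years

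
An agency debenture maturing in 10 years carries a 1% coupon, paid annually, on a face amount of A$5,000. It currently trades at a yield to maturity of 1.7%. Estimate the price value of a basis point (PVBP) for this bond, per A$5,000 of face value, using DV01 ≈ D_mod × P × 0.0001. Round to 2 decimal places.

Periodic yield y = 0.017.
  t   CF        PV=CF/(1+0.017)^t    t·PV
  1        50.00        49.1642        49.1642
  2        50.00        48.3424        96.6848
  3        50.00        47.5343       142.6029
  4        50.00        46.7397       186.9589
  5        50.00        45.9584       229.7922
  6        50.00        45.1902       271.1412
  7        50.00        44.4348       311.0437
  8        50.00        43.6920       349.5364
  9        50.00        42.9617       386.6553
  10    5,050.00     4,266.5992    42,665.9921
  Σ                  4,680.6170    44,689.5717
P = 4,680.6170; D_Mac = 9.54779 yrs; D_mod = 9.38820 yrs.
DV01 ≈ 9.38820 × 4,680.6170 × 0.0001 = 4.394255.

A$4.39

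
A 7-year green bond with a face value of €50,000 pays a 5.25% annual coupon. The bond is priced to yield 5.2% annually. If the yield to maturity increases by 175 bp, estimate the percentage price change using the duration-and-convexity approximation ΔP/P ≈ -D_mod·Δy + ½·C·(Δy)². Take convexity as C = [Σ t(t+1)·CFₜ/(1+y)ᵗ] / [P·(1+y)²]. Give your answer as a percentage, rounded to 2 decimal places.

-9.41%

With y = 0.052:
  t   CF        PV=CF/(1+0.052)^t    t·PV        t(t+1)·PV
  1     2,625.00     2,495.2471     2,495.2471       4,990.4943
  2     2,625.00     2,371.9079     4,743.8159      14,231.4476
  3     2,625.00     2,254.6653     6,763.9960      27,055.9841
  4     2,625.00     2,143.2180     8,572.8720      42,864.3600
  5     2,625.00     2,037.2795    10,186.3973      61,118.3841
  6     2,625.00     1,936.5774    11,619.4647      81,336.2526
  7    52,625.00    36,904.7213   258,333.0492   2,066,664.3937
  Σ                 50,143.6167   302,714.8423   2,298,261.3164
P = 50,143.6167; D_Mac = 6.03696 yrs; D_mod = 5.73855 yrs; C = 41.41449.
Duration effect: -5.73855 × (+0.0175) = -0.100425
Convexity effect: 0.5 × 41.41449 × (0.0175)² = +0.0063416
ΔP/P ≈ -0.100425 + 0.0063416 = -0.094083 = -9.4083%.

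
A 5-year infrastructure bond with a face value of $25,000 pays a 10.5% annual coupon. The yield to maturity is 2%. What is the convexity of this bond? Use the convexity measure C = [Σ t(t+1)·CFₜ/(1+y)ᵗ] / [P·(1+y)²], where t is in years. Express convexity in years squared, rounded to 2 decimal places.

With y = 0.02:
  t   CF        PV=CF/(1+0.02)^t    t·PV        t(t+1)·PV
  1     2,625.00     2,573.5294     2,573.5294       5,147.0588
  2     2,625.00     2,523.0681     5,046.1361      15,138.4083
  3     2,625.00     2,473.5961     7,420.7884      29,683.1535
  4     2,625.00     2,425.0942     9,700.3770      48,501.8849
  5    27,625.00    25,020.8136   125,104.0681     750,624.4086
  Σ                 35,016.1015   149,844.8990     849,094.9142
P = 35,016.1015.
Convexity = Σ t(t+1)·PV / [P·(1+y)²] = 849,094.9142 / (35,016.1015 × 1.040400) = 23.30709.

23.31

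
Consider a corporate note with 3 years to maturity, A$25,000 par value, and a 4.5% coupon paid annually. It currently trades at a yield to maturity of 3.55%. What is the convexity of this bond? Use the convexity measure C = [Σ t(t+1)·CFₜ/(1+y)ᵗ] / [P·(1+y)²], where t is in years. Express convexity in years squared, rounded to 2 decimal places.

With y = 0.0355:
  t   CF        PV=CF/(1+0.0355)^t    t·PV        t(t+1)·PV
  1     1,125.00     1,086.4317     1,086.4317       2,172.8634
  2     1,125.00     1,049.1856     2,098.3712       6,295.1135
  3    26,125.00    23,529.1365    70,587.4095     282,349.6381
  Σ                 25,664.7538    73,772.2124     290,817.6150
P = 25,664.7538.
Convexity = Σ t(t+1)·PV / [P·(1+y)²] = 290,817.6150 / (25,664.7538 × 1.072260) = 10.56777.

10.57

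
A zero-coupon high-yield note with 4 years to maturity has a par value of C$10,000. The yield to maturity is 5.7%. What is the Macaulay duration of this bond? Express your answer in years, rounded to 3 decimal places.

A zero-coupon bond has a single cash flow at maturity, so its Macaulay duration equals its maturity: 4 years.

4.000 years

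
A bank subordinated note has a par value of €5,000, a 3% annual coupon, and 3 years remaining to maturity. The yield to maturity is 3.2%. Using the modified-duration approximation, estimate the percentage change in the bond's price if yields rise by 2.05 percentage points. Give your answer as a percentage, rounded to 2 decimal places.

-5.79%

Periodic yield y = 0.032. Modified duration first:
  t   CF        PV=CF/(1+0.032)^t    t·PV
  1       150.00       145.3488       145.3488
  2       150.00       140.8419       281.6838
  3     5,150.00     4,685.6316    14,056.8947
  Σ                  4,971.8223    14,483.9273
P = 4,971.8223; D_Mac = 2.91320 yrs; D_mod = 2.91320/(1+0.032) = 2.82287 yrs.
ΔP/P ≈ -D_mod · Δy = -2.82287 × (+0.0205) = -0.057869 = -5.7869%.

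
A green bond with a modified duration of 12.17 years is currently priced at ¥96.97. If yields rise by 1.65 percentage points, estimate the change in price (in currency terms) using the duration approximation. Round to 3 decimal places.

Duration approximation: ΔP/P ≈ -D_mod · Δy = -12.17 × (+0.0165) = -0.200805.
ΔP ≈ 96.97 × (-0.200805) = -19.47206085.

-¥19.472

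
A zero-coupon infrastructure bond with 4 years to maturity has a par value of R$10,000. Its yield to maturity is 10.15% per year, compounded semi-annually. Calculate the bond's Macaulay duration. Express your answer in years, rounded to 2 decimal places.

4.00 years

A zero-coupon bond has a single cash flow at maturity, so its Macaulay duration equals its maturity: 4 years.
(Equivalently: 8 semi-annual periods ÷ 2 = 4 years.)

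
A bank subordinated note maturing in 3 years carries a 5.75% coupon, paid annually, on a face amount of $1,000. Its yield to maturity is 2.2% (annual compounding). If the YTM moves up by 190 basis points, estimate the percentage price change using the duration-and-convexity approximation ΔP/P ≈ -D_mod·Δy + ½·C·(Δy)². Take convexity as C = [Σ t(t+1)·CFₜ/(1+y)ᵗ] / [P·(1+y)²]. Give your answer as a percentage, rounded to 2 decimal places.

With y = 0.022:
  t   CF        PV=CF/(1+0.022)^t    t·PV        t(t+1)·PV
  1        57.50        56.2622        56.2622         112.5245
  2        57.50        55.0511       110.1022         330.3066
  3     1,057.50       990.6670     2,972.0009      11,888.0038
  Σ                  1,101.9803     3,138.3654      12,330.8349
P = 1,101.9803; D_Mac = 2.84793 yrs; D_mod = 2.78663 yrs; C = 10.71314.
Duration effect: -2.78663 × (+0.019) = -0.052946
Convexity effect: 0.5 × 10.71314 × (0.019)² = +0.0019337
ΔP/P ≈ -0.052946 + 0.0019337 = -0.051012 = -5.1012%.

-5.10%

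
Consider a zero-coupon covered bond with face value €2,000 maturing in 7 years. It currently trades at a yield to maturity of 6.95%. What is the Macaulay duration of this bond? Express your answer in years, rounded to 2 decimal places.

A zero-coupon bond has a single cash flow at maturity, so its Macaulay duration equals its maturity: 7 years.

7.00 years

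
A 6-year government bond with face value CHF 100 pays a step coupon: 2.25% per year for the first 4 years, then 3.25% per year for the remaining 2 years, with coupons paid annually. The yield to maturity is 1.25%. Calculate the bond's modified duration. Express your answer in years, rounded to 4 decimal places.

Periodic yield y = 0.0125. First find Macaulay duration:
  t   CF        PV=CF/(1+0.0125)^t    t·PV
  1         2.25         2.2222         2.2222
  2         2.25         2.1948         4.3896
  3         2.25         2.1677         6.5031
  4         2.25         2.1409         8.5637
  5         3.25         3.0543        15.2714
  6       103.25        95.8341       575.0043
  Σ                    107.6140       611.9543
P = 107.6140; Macaulay duration = 611.9543 / 107.6140 = 5.68657 years.
Modified duration = D_Mac / (1 + y) = 5.68657 / 1.0125 = 5.61637 years.

5.6164 years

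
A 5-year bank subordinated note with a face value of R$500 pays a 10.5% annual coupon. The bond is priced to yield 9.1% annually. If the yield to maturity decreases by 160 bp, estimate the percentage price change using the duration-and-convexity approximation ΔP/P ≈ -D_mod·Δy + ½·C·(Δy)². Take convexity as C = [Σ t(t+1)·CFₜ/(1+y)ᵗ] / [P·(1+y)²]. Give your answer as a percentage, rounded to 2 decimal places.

With y = 0.091:
  t   CF        PV=CF/(1+0.091)^t    t·PV        t(t+1)·PV
  1        52.50        48.1210        48.1210          96.2420
  2        52.50        44.1072        88.2145         264.6434
  3        52.50        40.4283       121.2848         485.1391
  4        52.50        37.0562       148.2246         741.1230
  5       552.50       357.4444     1,787.2221      10,723.3328
  Σ                    527.1571     2,193.0670      12,310.4803
P = 527.1571; D_Mac = 4.16018 yrs; D_mod = 3.81318 yrs; C = 19.61939.
Duration effect: -3.81318 × (-0.016) = +0.061011
Convexity effect: 0.5 × 19.61939 × (-0.016)² = +0.0025113
ΔP/P ≈ +0.061011 + 0.0025113 = +0.063522 = +6.3522%.

+6.35%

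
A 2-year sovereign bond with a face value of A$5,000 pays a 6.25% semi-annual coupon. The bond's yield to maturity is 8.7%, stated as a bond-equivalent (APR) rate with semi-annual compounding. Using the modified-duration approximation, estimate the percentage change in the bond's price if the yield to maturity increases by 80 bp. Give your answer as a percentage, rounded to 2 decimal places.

Periodic yield y = 0.0435. Modified duration first:
  t   CF        PV=CF/(1+0.0435)^t    t·PV
  1       156.25       149.7365       149.7365
  2       156.25       143.4945       286.9889
  3       156.25       137.5127       412.5380
  4     5,156.25     4,348.7471    17,394.9884
  Σ                  4,779.4907    18,244.2517
P = 4,779.4907; D_Mac = 3.81720 half-year periods = 1.90860 yrs; D_mod = 1.90860/(1+0.0435) = 1.82903 yrs.
ΔP/P ≈ -D_mod · Δy = -1.82903 × (+0.008) = -0.014632 = -1.4632%.

-1.46%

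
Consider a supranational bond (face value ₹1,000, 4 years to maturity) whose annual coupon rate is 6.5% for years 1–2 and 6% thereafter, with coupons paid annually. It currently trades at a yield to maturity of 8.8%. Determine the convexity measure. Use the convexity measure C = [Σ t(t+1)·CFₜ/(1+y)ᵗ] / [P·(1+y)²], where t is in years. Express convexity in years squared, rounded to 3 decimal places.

14.855

With y = 0.088:
  t   CF        PV=CF/(1+0.088)^t    t·PV        t(t+1)·PV
  1        65.00        59.7426        59.7426         119.4853
  2        65.00        54.9105       109.8210         329.4631
  3        60.00        46.5870       139.7609         559.0438
  4     1,060.00       756.4675     3,025.8701      15,129.3503
  Σ                    917.7077     3,335.1947      16,137.3425
P = 917.7077.
Convexity = Σ t(t+1)·PV / [P·(1+y)²] = 16,137.3425 / (917.7077 × 1.183744) = 14.85490.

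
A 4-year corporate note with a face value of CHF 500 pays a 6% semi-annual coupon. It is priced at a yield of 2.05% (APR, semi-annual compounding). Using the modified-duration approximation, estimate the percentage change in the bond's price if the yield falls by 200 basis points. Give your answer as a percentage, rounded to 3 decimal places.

Periodic yield y = 0.01025. Modified duration first:
  t   CF        PV=CF/(1+0.01025)^t    t·PV
  1        15.00        14.8478        14.8478
  2        15.00        14.6972        29.3943
  3        15.00        14.5480        43.6441
  4        15.00        14.4004        57.6018
  5        15.00        14.2543        71.2717
  6        15.00        14.1097        84.6583
  7        15.00        13.9666        97.7659
  8       515.00       474.6531     3,797.2251
  Σ                    575.4772     4,196.4090
P = 575.4772; D_Mac = 7.29205 half-year periods = 3.64603 yrs; D_mod = 3.64603/(1+0.01025) = 3.60903 yrs.
ΔP/P ≈ -D_mod · Δy = -3.60903 × (-0.02) = +0.072181 = +7.2181%.

+7.218%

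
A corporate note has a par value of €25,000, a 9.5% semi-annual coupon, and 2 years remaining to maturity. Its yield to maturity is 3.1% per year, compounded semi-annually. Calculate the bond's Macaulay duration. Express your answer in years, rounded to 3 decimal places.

Periodic yield y = 0.0155. Discount each cash flow and weight by its period:
  t   CF        PV=CF/(1+0.0155)^t    t·PV
  1     1,187.50     1,169.3747     1,169.3747
  2     1,187.50     1,151.5260     2,303.0521
  3     1,187.50     1,133.9498     3,401.8494
  4    26,187.50    24,624.8917    98,499.5668
  Σ                 28,079.7423   105,373.8431
Price P = Σ PV = 28,079.7423.
Macaulay duration = Σ(t·PV) / P = 105,373.8431 / 28,079.7423 = 3.75266 half-year periods.
In years: 3.75266 / 2 = 1.87633 years.

1.876 years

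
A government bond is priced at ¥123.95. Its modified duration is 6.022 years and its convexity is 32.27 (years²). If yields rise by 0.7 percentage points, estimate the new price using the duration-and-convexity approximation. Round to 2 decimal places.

¥118.82

Duration effect: -D_mod·Δy = -6.022 × (+0.007) = -0.042154
Convexity effect: ½·C·(Δy)² = 0.5 × 32.27 × (0.007)² = +0.000790615
ΔP/P ≈ -0.042154 + 0.000790615 = -0.041363385
New price ≈ 123.95 × (1 - 0.041363385) = 118.82300842925.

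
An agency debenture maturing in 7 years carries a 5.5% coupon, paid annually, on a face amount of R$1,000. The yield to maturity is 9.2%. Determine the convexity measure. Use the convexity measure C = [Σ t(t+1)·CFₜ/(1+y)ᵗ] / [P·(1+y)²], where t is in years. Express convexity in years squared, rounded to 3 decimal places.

With y = 0.092:
  t   CF        PV=CF/(1+0.092)^t    t·PV        t(t+1)·PV
  1        55.00        50.3663        50.3663         100.7326
  2        55.00        46.1230        92.2460         276.7379
  3        55.00        42.2372       126.7115         506.8460
  4        55.00        38.6787       154.7149         773.5745
  5        55.00        35.4201       177.1004       1,062.6023
  6        55.00        32.4360       194.6158       1,362.3106
  7     1,055.00       569.7627     3,988.3387      31,906.7095
  Σ                    815.0239     4,784.0935      35,989.5134
P = 815.0239.
Convexity = Σ t(t+1)·PV / [P·(1+y)²] = 35,989.5134 / (815.0239 × 1.192464) = 37.03057.

37.031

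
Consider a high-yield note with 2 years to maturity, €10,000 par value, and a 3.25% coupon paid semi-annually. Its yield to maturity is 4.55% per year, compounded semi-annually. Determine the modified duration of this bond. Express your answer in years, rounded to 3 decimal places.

1.908 years

Periodic yield y = 0.02275. First find Macaulay duration:
  t   CF        PV=CF/(1+0.02275)^t    t·PV
  1       162.50       158.8854       158.8854
  2       162.50       155.3511       310.7022
  3       162.50       151.8955       455.6865
  4    10,162.50     9,288.0085    37,152.0341
  Σ                  9,754.1405    38,077.3082
P = 9,754.1405; Macaulay duration = 38,077.3082 / 9,754.1405 = 3.90371 half-year periods = 1.95185 years.
Modified duration = D_Mac / (1 + y) = 1.95185 / 1.02275 = 1.90844 years.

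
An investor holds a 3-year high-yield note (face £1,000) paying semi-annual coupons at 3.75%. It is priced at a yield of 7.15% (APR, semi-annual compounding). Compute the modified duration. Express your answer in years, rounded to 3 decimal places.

Periodic yield y = 0.03575. First find Macaulay duration:
  t   CF        PV=CF/(1+0.03575)^t    t·PV
  1        18.75        18.1028        18.1028
  2        18.75        17.4780        34.9560
  3        18.75        16.8747        50.6241
  4        18.75        16.2923        65.1691
  5        18.75        15.7299        78.6496
  6     1,018.75       825.1596     4,950.9578
  Σ                    909.6373     5,198.4594
P = 909.6373; Macaulay duration = 5,198.4594 / 909.6373 = 5.71487 half-year periods = 2.85744 years.
Modified duration = D_Mac / (1 + y) = 2.85744 / 1.03575 = 2.75881 years.

2.759 years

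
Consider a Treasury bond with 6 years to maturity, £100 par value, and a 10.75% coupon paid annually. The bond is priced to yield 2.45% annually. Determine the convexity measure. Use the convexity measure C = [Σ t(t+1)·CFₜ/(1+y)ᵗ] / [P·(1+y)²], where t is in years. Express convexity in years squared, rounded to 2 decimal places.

30.75

With y = 0.0245:
  t   CF        PV=CF/(1+0.0245)^t    t·PV        t(t+1)·PV
  1        10.75        10.4929        10.4929          20.9858
  2        10.75        10.2420        20.4840          61.4520
  3        10.75         9.9971        29.9912         119.9648
  4        10.75         9.7580        39.0320         195.1599
  5        10.75         9.5246        47.6232         285.7393
  6       110.75        95.7794       574.6762       4,022.7334
  Σ                    145.7940       722.2995       4,706.0352
P = 145.7940.
Convexity = Σ t(t+1)·PV / [P·(1+y)²] = 4,706.0352 / (145.7940 × 1.049600) = 30.75329.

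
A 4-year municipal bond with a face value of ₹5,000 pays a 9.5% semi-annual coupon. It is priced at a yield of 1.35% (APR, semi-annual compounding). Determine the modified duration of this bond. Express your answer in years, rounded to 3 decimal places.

3.481 years

Periodic yield y = 0.00675. First find Macaulay duration:
  t   CF        PV=CF/(1+0.00675)^t    t·PV
  1       237.50       235.9076       235.9076
  2       237.50       234.3259       468.6518
  3       237.50       232.7548       698.2645
  4       237.50       231.1943       924.7771
  5       237.50       229.6442     1,148.2208
  6       237.50       228.1045     1,368.6268
  7       237.50       226.5751     1,586.0256
  8     5,237.50     4,963.0760    39,704.6084
  Σ                  6,581.5824    46,135.0826
P = 6,581.5824; Macaulay duration = 46,135.0826 / 6,581.5824 = 7.00972 half-year periods = 3.50486 years.
Modified duration = D_Mac / (1 + y) = 3.50486 / 1.00675 = 3.48136 years.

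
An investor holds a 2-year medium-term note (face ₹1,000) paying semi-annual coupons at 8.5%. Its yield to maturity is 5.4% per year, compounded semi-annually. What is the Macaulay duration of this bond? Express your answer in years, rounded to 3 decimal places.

1.885 years

Periodic yield y = 0.027. Discount each cash flow and weight by its period:
  t   CF        PV=CF/(1+0.027)^t    t·PV
  1        42.50        41.3827        41.3827
  2        42.50        40.2947        80.5894
  3        42.50        39.2354       117.7061
  4     1,042.50       937.1180     3,748.4721
  Σ                  1,058.0308     3,988.1502
Price P = Σ PV = 1,058.0308.
Macaulay duration = Σ(t·PV) / P = 3,988.1502 / 1,058.0308 = 3.76941 half-year periods.
In years: 3.76941 / 2 = 1.88470 years.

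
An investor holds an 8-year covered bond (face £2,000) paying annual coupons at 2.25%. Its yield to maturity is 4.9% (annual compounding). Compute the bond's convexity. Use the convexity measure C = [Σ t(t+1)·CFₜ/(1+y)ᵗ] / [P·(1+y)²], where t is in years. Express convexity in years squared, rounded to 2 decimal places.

With y = 0.049:
  t   CF        PV=CF/(1+0.049)^t    t·PV        t(t+1)·PV
  1        45.00        42.8980        42.8980          85.7960
  2        45.00        40.8942        81.7884         245.3651
  3        45.00        38.9840       116.9519         467.8076
  4        45.00        37.1630       148.6519         743.2597
  5        45.00        35.4271       177.1353       1,062.8117
  6        45.00        33.7722       202.6333       1,418.4332
  7        45.00        32.1947       225.3628       1,802.9020
  8     2,045.00     1,394.7276    11,157.8211     100,420.3899
  Σ                  1,656.0607    12,153.2426     106,246.7651
P = 1,656.0607.
Convexity = Σ t(t+1)·PV / [P·(1+y)²] = 106,246.7651 / (1,656.0607 × 1.100401) = 58.30268.

58.30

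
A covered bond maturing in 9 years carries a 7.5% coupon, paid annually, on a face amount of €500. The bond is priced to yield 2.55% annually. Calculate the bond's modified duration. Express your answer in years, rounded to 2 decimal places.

7.04 years

Periodic yield y = 0.0255. First find Macaulay duration:
  t   CF        PV=CF/(1+0.0255)^t    t·PV
  1        37.50        36.5675        36.5675
  2        37.50        35.6582        71.3165
  3        37.50        34.7716       104.3147
  4        37.50        33.9069       135.6278
  5        37.50        33.0638       165.3191
  6        37.50        32.2417       193.4499
  7        37.50        31.4399       220.0795
  8        37.50        30.6582       245.2652
  9       537.50       428.5066     3,856.5591
  Σ                    696.8144     5,028.4993
P = 696.8144; Macaulay duration = 5,028.4993 / 696.8144 = 7.21641 years.
Modified duration = D_Mac / (1 + y) = 7.21641 / 1.0255 = 7.03697 years.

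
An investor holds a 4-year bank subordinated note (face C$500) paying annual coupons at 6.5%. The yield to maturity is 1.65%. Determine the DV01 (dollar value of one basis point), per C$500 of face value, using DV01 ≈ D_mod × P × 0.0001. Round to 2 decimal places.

Periodic yield y = 0.0165.
  t   CF        PV=CF/(1+0.0165)^t    t·PV
  1        32.50        31.9725        31.9725
  2        32.50        31.4535        62.9069
  3        32.50        30.9429        92.8287
  4       532.50       498.7582     1,995.0329
  Σ                    593.1271     2,182.7411
P = 593.1271; D_Mac = 3.68006 yrs; D_mod = 3.62032 yrs.
DV01 ≈ 3.62032 × 593.1271 × 0.0001 = 0.214731.

C$0.21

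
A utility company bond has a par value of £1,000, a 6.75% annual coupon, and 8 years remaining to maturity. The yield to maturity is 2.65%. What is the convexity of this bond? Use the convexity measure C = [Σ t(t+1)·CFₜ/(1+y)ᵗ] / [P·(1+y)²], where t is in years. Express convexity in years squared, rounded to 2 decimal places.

53.01

With y = 0.0265:
  t   CF        PV=CF/(1+0.0265)^t    t·PV        t(t+1)·PV
  1        67.50        65.7574        65.7574         131.5149
  2        67.50        64.0598       128.1197         384.3591
  3        67.50        62.4061       187.2182         748.8730
  4        67.50        60.7950       243.1801       1,215.9003
  5        67.50        59.2255       296.1277       1,776.7661
  6        67.50        57.6966       346.1795       2,423.2562
  7        67.50        56.2071       393.4496       3,147.5970
  8     1,067.50       865.9569     6,927.6548      62,348.8935
  Σ                  1,292.1044     8,587.6870      72,177.1600
P = 1,292.1044.
Convexity = Σ t(t+1)·PV / [P·(1+y)²] = 72,177.1600 / (1,292.1044 × 1.053702) = 53.01323.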